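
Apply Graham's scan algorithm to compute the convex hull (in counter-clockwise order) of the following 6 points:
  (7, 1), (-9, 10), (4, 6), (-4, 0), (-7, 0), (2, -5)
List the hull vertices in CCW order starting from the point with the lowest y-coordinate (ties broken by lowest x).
Hull (CCW) = [(2, -5), (7, 1), (4, 6), (-9, 10), (-7, 0)]

Graham scan procedure:
  1. Find the pivot p₀ = point with lowest y (tie → lowest x): (2, -5).
  2. Sort the remaining points by polar angle around p₀.
  3. Walk through sorted points, maintaining a stack; pop the top while the last three entries make a non-left turn (cross product ≤ 0).
  4. Final stack is the convex hull in CCW order: (2, -5), (7, 1), (4, 6), (-9, 10), (-7, 0).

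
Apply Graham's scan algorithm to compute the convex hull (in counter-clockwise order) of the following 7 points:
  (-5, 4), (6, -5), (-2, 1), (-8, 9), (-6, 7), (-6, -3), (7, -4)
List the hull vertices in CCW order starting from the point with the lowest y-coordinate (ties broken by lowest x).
Hull (CCW) = [(6, -5), (7, -4), (-8, 9), (-6, -3)]

Graham scan procedure:
  1. Find the pivot p₀ = point with lowest y (tie → lowest x): (6, -5).
  2. Sort the remaining points by polar angle around p₀.
  3. Walk through sorted points, maintaining a stack; pop the top while the last three entries make a non-left turn (cross product ≤ 0).
  4. Final stack is the convex hull in CCW order: (6, -5), (7, -4), (-8, 9), (-6, -3).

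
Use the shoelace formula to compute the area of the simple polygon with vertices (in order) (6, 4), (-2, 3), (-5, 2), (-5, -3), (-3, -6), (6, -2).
Area = 161/2

Shoelace formula: Area = (1/2) |Σ_i (x_i · y_{i+1} − x_{i+1} · y_i)| (indices mod n). Compute each cross term:
  (6)(3) − (-2)(4) = 26
  (-2)(2) − (-5)(3) = 11
  (-5)(-3) − (-5)(2) = 25
  (-5)(-6) − (-3)(-3) = 21
  (-3)(-2) − (6)(-6) = 42
  (6)(4) − (6)(-2) = 36
Sum = 161, so (signed) Area = 161/2 = 161/2, |Area| = 161/2.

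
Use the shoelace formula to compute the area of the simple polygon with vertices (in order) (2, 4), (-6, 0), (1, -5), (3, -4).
Area = 85/2

Shoelace formula: Area = (1/2) |Σ_i (x_i · y_{i+1} − x_{i+1} · y_i)| (indices mod n). Compute each cross term:
  (2)(0) − (-6)(4) = 24
  (-6)(-5) − (1)(0) = 30
  (1)(-4) − (3)(-5) = 11
  (3)(4) − (2)(-4) = 20
Sum = 85, so (signed) Area = 85/2 = 85/2, |Area| = 85/2.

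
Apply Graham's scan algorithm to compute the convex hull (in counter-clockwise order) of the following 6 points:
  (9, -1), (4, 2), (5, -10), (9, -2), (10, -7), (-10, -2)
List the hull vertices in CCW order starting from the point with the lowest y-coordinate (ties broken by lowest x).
Hull (CCW) = [(5, -10), (10, -7), (9, -1), (4, 2), (-10, -2)]

Graham scan procedure:
  1. Find the pivot p₀ = point with lowest y (tie → lowest x): (5, -10).
  2. Sort the remaining points by polar angle around p₀.
  3. Walk through sorted points, maintaining a stack; pop the top while the last three entries make a non-left turn (cross product ≤ 0).
  4. Final stack is the convex hull in CCW order: (5, -10), (10, -7), (9, -1), (4, 2), (-10, -2).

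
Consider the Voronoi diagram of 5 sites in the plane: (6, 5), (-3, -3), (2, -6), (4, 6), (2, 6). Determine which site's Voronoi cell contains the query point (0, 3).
Nearest site = (2, 6)

The Voronoi cell of site s contains exactly those query points closer to s than to any other site. Compute squared distances from q = (0, 3) to each site:
  (2 − 0)² + (6 − 3)² = 13
  (4 − 0)² + (6 − 3)² = 25
  (6 − 0)² + (5 − 3)² = 40
  (-3 − 0)² + (-3 − 3)² = 45
  (2 − 0)² + (-6 − 3)² = 85
Minimum is attained by (2, 6), so q lies in its Voronoi cell.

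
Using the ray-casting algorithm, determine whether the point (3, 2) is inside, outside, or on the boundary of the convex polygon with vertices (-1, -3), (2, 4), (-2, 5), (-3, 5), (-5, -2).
The point (3, 2) lies strictly outside the polygon

Cast a horizontal ray to the right from the query point and count how many polygon edges it crosses (each edge strictly once or zero times, handled with the usual half-open convention). 
Parity of crossings → even ⇒ outside.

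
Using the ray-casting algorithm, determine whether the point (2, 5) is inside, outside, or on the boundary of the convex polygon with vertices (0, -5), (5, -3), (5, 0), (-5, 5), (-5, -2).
The point (2, 5) lies strictly outside the polygon

Cast a horizontal ray to the right from the query point and count how many polygon edges it crosses (each edge strictly once or zero times, handled with the usual half-open convention). 
Parity of crossings → even ⇒ outside.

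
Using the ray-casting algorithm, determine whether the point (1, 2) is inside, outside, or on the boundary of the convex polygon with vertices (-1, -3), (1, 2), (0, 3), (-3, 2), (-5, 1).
The point (1, 2) lies on the polygon boundary

Boundary check: the query satisfies the collinearity and bounding-box conditions for some polygon edge, so it lies exactly on the boundary.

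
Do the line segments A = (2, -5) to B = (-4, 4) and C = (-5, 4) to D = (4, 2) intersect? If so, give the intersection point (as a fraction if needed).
Yes; intersection at (-88/23, 86/23) (t = 67/69 on AB, s = 3/23 on CD)

Parametrize AB as A + t(B − A) = (2 + -6 t, -5 + 9 t) and CD as C + s(D − C) = (-5 + 9 s, 4 + -2 s). Solve the linear system for (t, s). Determinant = 69 ≠ 0, so a unique intersection of the containing lines exists. Solution: t = 67/69, s = 3/23 — both in [0, 1], so the segments cross. Intersection point: (-88/23, 86/23).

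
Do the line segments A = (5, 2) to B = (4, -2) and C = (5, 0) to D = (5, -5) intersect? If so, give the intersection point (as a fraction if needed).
No (intersection of containing lines falls outside at least one segment)

Parametrize and solve: t = 0, s = -2/5. At least one of these is outside [0, 1], so the segments do not intersect.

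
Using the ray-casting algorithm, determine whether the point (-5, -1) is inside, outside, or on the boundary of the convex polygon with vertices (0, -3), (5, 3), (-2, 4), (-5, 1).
The point (-5, -1) lies strictly outside the polygon

Cast a horizontal ray to the right from the query point and count how many polygon edges it crosses (each edge strictly once or zero times, handled with the usual half-open convention). 
Parity of crossings → even ⇒ outside.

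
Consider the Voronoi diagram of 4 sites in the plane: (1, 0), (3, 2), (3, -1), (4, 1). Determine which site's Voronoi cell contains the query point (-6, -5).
Nearest site = (1, 0)

The Voronoi cell of site s contains exactly those query points closer to s than to any other site. Compute squared distances from q = (-6, -5) to each site:
  (1 − -6)² + (0 − -5)² = 74
  (3 − -6)² + (-1 − -5)² = 97
  (3 − -6)² + (2 − -5)² = 130
  (4 − -6)² + (1 − -5)² = 136
Minimum is attained by (1, 0), so q lies in its Voronoi cell.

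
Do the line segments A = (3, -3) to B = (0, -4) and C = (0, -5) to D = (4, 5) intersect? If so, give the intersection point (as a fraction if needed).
Yes; intersection at (6/13, -50/13) (t = 11/13 on AB, s = 3/26 on CD)

Parametrize AB as A + t(B − A) = (3 + -3 t, -3 + -1 t) and CD as C + s(D − C) = (0 + 4 s, -5 + 10 s). Solve the linear system for (t, s). Determinant = 26 ≠ 0, so a unique intersection of the containing lines exists. Solution: t = 11/13, s = 3/26 — both in [0, 1], so the segments cross. Intersection point: (6/13, -50/13).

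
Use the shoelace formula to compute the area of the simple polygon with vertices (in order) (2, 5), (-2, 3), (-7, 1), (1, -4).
Area = 75/2

Shoelace formula: Area = (1/2) |Σ_i (x_i · y_{i+1} − x_{i+1} · y_i)| (indices mod n). Compute each cross term:
  (2)(3) − (-2)(5) = 16
  (-2)(1) − (-7)(3) = 19
  (-7)(-4) − (1)(1) = 27
  (1)(5) − (2)(-4) = 13
Sum = 75, so (signed) Area = 75/2 = 75/2, |Area| = 75/2.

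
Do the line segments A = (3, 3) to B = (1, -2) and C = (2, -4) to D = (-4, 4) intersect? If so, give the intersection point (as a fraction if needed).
No (intersection of containing lines falls outside at least one segment)

Parametrize and solve: t = 25/23, s = 9/46. At least one of these is outside [0, 1], so the segments do not intersect.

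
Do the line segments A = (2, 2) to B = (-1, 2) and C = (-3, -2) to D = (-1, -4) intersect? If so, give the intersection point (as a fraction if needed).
No (intersection of containing lines falls outside at least one segment)

Parametrize and solve: t = 3, s = -2. At least one of these is outside [0, 1], so the segments do not intersect.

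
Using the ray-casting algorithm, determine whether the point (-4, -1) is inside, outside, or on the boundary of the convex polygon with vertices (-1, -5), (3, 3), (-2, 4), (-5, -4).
The point (-4, -1) lies strictly outside the polygon

Cast a horizontal ray to the right from the query point and count how many polygon edges it crosses (each edge strictly once or zero times, handled with the usual half-open convention). 
Parity of crossings → even ⇒ outside.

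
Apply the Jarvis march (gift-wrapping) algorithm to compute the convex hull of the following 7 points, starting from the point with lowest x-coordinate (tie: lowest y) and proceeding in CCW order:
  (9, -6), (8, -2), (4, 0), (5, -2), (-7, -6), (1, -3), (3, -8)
Hull (CCW) = [(-7, -6), (3, -8), (9, -6), (8, -2), (4, 0)]

Jarvis march: at each step, from the current hull vertex p, select the next vertex q as the point such that every other point lies strictly to the left of (or on) the directed line p → q. (Equivalently: for every other point r, the cross product (q − p) × (r − p) ≥ 0.)
Starting point (lowest x, tie lowest y): (-7, -6). Wrap until returning to start. Resulting hull: (-7, -6), (3, -8), (9, -6), (8, -2), (4, 0).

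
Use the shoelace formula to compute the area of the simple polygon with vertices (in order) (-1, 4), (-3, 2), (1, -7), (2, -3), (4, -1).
Area = 65/2

Shoelace formula: Area = (1/2) |Σ_i (x_i · y_{i+1} − x_{i+1} · y_i)| (indices mod n). Compute each cross term:
  (-1)(2) − (-3)(4) = 10
  (-3)(-7) − (1)(2) = 19
  (1)(-3) − (2)(-7) = 11
  (2)(-1) − (4)(-3) = 10
  (4)(4) − (-1)(-1) = 15
Sum = 65, so (signed) Area = 65/2 = 65/2, |Area| = 65/2.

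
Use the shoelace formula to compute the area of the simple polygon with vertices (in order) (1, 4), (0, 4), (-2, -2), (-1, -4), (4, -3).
Area = 28

Shoelace formula: Area = (1/2) |Σ_i (x_i · y_{i+1} − x_{i+1} · y_i)| (indices mod n). Compute each cross term:
  (1)(4) − (0)(4) = 4
  (0)(-2) − (-2)(4) = 8
  (-2)(-4) − (-1)(-2) = 6
  (-1)(-3) − (4)(-4) = 19
  (4)(4) − (1)(-3) = 19
Sum = 56, so (signed) Area = 56/2 = 28, |Area| = 28.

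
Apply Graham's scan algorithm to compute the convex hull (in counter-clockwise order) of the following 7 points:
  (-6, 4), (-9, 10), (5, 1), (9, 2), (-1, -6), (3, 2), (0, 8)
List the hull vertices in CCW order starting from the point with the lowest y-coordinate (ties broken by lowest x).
Hull (CCW) = [(-1, -6), (9, 2), (0, 8), (-9, 10)]

Graham scan procedure:
  1. Find the pivot p₀ = point with lowest y (tie → lowest x): (-1, -6).
  2. Sort the remaining points by polar angle around p₀.
  3. Walk through sorted points, maintaining a stack; pop the top while the last three entries make a non-left turn (cross product ≤ 0).
  4. Final stack is the convex hull in CCW order: (-1, -6), (9, 2), (0, 8), (-9, 10).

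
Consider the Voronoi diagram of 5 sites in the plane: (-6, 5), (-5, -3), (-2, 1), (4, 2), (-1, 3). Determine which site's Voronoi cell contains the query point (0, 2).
Nearest site = (-1, 3)

The Voronoi cell of site s contains exactly those query points closer to s than to any other site. Compute squared distances from q = (0, 2) to each site:
  (-1 − 0)² + (3 − 2)² = 2
  (-2 − 0)² + (1 − 2)² = 5
  (4 − 0)² + (2 − 2)² = 16
  (-6 − 0)² + (5 − 2)² = 45
  (-5 − 0)² + (-3 − 2)² = 50
Minimum is attained by (-1, 3), so q lies in its Voronoi cell.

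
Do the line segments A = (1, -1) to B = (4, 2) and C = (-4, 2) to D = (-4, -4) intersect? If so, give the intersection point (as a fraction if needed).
No (intersection of containing lines falls outside at least one segment)

Parametrize and solve: t = -5/3, s = 4/3. At least one of these is outside [0, 1], so the segments do not intersect.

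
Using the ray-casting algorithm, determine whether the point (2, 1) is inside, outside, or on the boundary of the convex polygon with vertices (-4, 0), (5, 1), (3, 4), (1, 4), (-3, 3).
The point (2, 1) lies strictly inside the polygon

Cast a horizontal ray to the right from the query point and count how many polygon edges it crosses (each edge strictly once or zero times, handled with the usual half-open convention). 
Parity of crossings → odd ⇒ inside.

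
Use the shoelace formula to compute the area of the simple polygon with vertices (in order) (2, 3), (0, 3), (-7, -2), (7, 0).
Area = 31

Shoelace formula: Area = (1/2) |Σ_i (x_i · y_{i+1} − x_{i+1} · y_i)| (indices mod n). Compute each cross term:
  (2)(3) − (0)(3) = 6
  (0)(-2) − (-7)(3) = 21
  (-7)(0) − (7)(-2) = 14
  (7)(3) − (2)(0) = 21
Sum = 62, so (signed) Area = 62/2 = 31, |Area| = 31.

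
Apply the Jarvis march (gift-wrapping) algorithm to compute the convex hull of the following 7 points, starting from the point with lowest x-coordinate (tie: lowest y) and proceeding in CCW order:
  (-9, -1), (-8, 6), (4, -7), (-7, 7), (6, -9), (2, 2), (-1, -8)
Hull (CCW) = [(-9, -1), (-1, -8), (6, -9), (2, 2), (-7, 7), (-8, 6)]

Jarvis march: at each step, from the current hull vertex p, select the next vertex q as the point such that every other point lies strictly to the left of (or on) the directed line p → q. (Equivalently: for every other point r, the cross product (q − p) × (r − p) ≥ 0.)
Starting point (lowest x, tie lowest y): (-9, -1). Wrap until returning to start. Resulting hull: (-9, -1), (-1, -8), (6, -9), (2, 2), (-7, 7), (-8, 6).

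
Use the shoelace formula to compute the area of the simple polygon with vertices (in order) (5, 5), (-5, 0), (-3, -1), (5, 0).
Area = 30

Shoelace formula: Area = (1/2) |Σ_i (x_i · y_{i+1} − x_{i+1} · y_i)| (indices mod n). Compute each cross term:
  (5)(0) − (-5)(5) = 25
  (-5)(-1) − (-3)(0) = 5
  (-3)(0) − (5)(-1) = 5
  (5)(5) − (5)(0) = 25
Sum = 60, so (signed) Area = 60/2 = 30, |Area| = 30.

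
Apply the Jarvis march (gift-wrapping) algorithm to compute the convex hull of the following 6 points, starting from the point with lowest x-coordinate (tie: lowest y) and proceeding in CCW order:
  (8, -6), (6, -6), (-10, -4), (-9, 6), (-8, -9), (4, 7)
Hull (CCW) = [(-10, -4), (-8, -9), (8, -6), (4, 7), (-9, 6)]

Jarvis march: at each step, from the current hull vertex p, select the next vertex q as the point such that every other point lies strictly to the left of (or on) the directed line p → q. (Equivalently: for every other point r, the cross product (q − p) × (r − p) ≥ 0.)
Starting point (lowest x, tie lowest y): (-10, -4). Wrap until returning to start. Resulting hull: (-10, -4), (-8, -9), (8, -6), (4, 7), (-9, 6).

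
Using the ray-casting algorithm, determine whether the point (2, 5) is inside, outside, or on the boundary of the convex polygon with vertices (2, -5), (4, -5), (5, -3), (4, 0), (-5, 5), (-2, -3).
The point (2, 5) lies strictly outside the polygon

Cast a horizontal ray to the right from the query point and count how many polygon edges it crosses (each edge strictly once or zero times, handled with the usual half-open convention). 
Parity of crossings → even ⇒ outside.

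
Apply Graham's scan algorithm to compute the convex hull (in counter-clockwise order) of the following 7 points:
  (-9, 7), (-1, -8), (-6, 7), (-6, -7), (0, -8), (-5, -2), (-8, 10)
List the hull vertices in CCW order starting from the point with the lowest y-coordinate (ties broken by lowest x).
Hull (CCW) = [(-1, -8), (0, -8), (-6, 7), (-8, 10), (-9, 7), (-6, -7)]

Graham scan procedure:
  1. Find the pivot p₀ = point with lowest y (tie → lowest x): (-1, -8).
  2. Sort the remaining points by polar angle around p₀.
  3. Walk through sorted points, maintaining a stack; pop the top while the last three entries make a non-left turn (cross product ≤ 0).
  4. Final stack is the convex hull in CCW order: (-1, -8), (0, -8), (-6, 7), (-8, 10), (-9, 7), (-6, -7).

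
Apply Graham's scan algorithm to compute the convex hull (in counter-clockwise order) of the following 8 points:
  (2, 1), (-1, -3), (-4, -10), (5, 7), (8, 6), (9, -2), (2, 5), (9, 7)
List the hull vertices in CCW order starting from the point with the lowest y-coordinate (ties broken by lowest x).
Hull (CCW) = [(-4, -10), (9, -2), (9, 7), (5, 7), (2, 5)]

Graham scan procedure:
  1. Find the pivot p₀ = point with lowest y (tie → lowest x): (-4, -10).
  2. Sort the remaining points by polar angle around p₀.
  3. Walk through sorted points, maintaining a stack; pop the top while the last three entries make a non-left turn (cross product ≤ 0).
  4. Final stack is the convex hull in CCW order: (-4, -10), (9, -2), (9, 7), (5, 7), (2, 5).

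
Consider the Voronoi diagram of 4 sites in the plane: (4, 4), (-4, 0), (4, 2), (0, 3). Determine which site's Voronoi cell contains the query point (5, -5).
Nearest site = (4, 2)

The Voronoi cell of site s contains exactly those query points closer to s than to any other site. Compute squared distances from q = (5, -5) to each site:
  (4 − 5)² + (2 − -5)² = 50
  (4 − 5)² + (4 − -5)² = 82
  (0 − 5)² + (3 − -5)² = 89
  (-4 − 5)² + (0 − -5)² = 106
Minimum is attained by (4, 2), so q lies in its Voronoi cell.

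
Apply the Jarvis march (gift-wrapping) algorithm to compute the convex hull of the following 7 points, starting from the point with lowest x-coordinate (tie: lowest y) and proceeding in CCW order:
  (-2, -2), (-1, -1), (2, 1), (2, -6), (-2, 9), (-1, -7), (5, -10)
Hull (CCW) = [(-2, -2), (-1, -7), (5, -10), (2, 1), (-2, 9)]

Jarvis march: at each step, from the current hull vertex p, select the next vertex q as the point such that every other point lies strictly to the left of (or on) the directed line p → q. (Equivalently: for every other point r, the cross product (q − p) × (r − p) ≥ 0.)
Starting point (lowest x, tie lowest y): (-2, -2). Wrap until returning to start. Resulting hull: (-2, -2), (-1, -7), (5, -10), (2, 1), (-2, 9).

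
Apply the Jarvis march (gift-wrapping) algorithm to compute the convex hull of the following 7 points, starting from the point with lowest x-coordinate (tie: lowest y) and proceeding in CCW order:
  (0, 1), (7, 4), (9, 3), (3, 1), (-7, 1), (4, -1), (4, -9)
Hull (CCW) = [(-7, 1), (4, -9), (9, 3), (7, 4)]

Jarvis march: at each step, from the current hull vertex p, select the next vertex q as the point such that every other point lies strictly to the left of (or on) the directed line p → q. (Equivalently: for every other point r, the cross product (q − p) × (r − p) ≥ 0.)
Starting point (lowest x, tie lowest y): (-7, 1). Wrap until returning to start. Resulting hull: (-7, 1), (4, -9), (9, 3), (7, 4).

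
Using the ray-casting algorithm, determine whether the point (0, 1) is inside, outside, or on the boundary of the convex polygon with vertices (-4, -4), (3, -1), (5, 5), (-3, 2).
The point (0, 1) lies strictly inside the polygon

Cast a horizontal ray to the right from the query point and count how many polygon edges it crosses (each edge strictly once or zero times, handled with the usual half-open convention). 
Parity of crossings → odd ⇒ inside.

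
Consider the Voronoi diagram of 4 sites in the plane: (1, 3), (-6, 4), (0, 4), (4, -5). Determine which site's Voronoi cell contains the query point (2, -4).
Nearest site = (4, -5)

The Voronoi cell of site s contains exactly those query points closer to s than to any other site. Compute squared distances from q = (2, -4) to each site:
  (4 − 2)² + (-5 − -4)² = 5
  (1 − 2)² + (3 − -4)² = 50
  (0 − 2)² + (4 − -4)² = 68
  (-6 − 2)² + (4 − -4)² = 128
Minimum is attained by (4, -5), so q lies in its Voronoi cell.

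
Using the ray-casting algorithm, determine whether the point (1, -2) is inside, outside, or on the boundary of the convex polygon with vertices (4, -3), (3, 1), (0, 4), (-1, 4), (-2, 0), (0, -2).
The point (1, -2) lies strictly inside the polygon

Cast a horizontal ray to the right from the query point and count how many polygon edges it crosses (each edge strictly once or zero times, handled with the usual half-open convention). 
Parity of crossings → odd ⇒ inside.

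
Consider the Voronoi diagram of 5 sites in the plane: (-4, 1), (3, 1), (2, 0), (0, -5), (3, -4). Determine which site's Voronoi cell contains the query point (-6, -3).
Nearest site = (-4, 1)

The Voronoi cell of site s contains exactly those query points closer to s than to any other site. Compute squared distances from q = (-6, -3) to each site:
  (-4 − -6)² + (1 − -3)² = 20
  (0 − -6)² + (-5 − -3)² = 40
  (2 − -6)² + (0 − -3)² = 73
  (3 − -6)² + (-4 − -3)² = 82
  (3 − -6)² + (1 − -3)² = 97
Minimum is attained by (-4, 1), so q lies in its Voronoi cell.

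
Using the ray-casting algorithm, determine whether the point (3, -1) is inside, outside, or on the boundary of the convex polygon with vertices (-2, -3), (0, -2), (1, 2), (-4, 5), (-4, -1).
The point (3, -1) lies strictly outside the polygon

Cast a horizontal ray to the right from the query point and count how many polygon edges it crosses (each edge strictly once or zero times, handled with the usual half-open convention). 
Parity of crossings → even ⇒ outside.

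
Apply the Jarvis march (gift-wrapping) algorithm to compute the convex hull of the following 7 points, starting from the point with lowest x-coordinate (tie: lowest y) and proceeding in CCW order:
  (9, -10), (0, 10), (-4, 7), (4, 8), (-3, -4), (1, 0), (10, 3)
Hull (CCW) = [(-4, 7), (-3, -4), (9, -10), (10, 3), (4, 8), (0, 10)]

Jarvis march: at each step, from the current hull vertex p, select the next vertex q as the point such that every other point lies strictly to the left of (or on) the directed line p → q. (Equivalently: for every other point r, the cross product (q − p) × (r − p) ≥ 0.)
Starting point (lowest x, tie lowest y): (-4, 7). Wrap until returning to start. Resulting hull: (-4, 7), (-3, -4), (9, -10), (10, 3), (4, 8), (0, 10).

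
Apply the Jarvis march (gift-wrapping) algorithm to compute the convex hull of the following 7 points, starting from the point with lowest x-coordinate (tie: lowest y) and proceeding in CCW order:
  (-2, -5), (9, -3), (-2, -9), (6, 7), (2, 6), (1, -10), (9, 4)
Hull (CCW) = [(-2, -9), (1, -10), (9, -3), (9, 4), (6, 7), (2, 6), (-2, -5)]

Jarvis march: at each step, from the current hull vertex p, select the next vertex q as the point such that every other point lies strictly to the left of (or on) the directed line p → q. (Equivalently: for every other point r, the cross product (q − p) × (r − p) ≥ 0.)
Starting point (lowest x, tie lowest y): (-2, -9). Wrap until returning to start. Resulting hull: (-2, -9), (1, -10), (9, -3), (9, 4), (6, 7), (2, 6), (-2, -5).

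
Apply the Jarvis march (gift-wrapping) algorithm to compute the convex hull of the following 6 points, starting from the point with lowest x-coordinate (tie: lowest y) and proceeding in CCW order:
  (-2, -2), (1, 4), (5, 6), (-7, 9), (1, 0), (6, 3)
Hull (CCW) = [(-7, 9), (-2, -2), (6, 3), (5, 6)]

Jarvis march: at each step, from the current hull vertex p, select the next vertex q as the point such that every other point lies strictly to the left of (or on) the directed line p → q. (Equivalently: for every other point r, the cross product (q − p) × (r − p) ≥ 0.)
Starting point (lowest x, tie lowest y): (-7, 9). Wrap until returning to start. Resulting hull: (-7, 9), (-2, -2), (6, 3), (5, 6).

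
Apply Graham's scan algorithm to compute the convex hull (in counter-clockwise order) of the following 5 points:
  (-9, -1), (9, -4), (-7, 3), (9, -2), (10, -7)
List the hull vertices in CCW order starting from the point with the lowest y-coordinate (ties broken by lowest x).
Hull (CCW) = [(10, -7), (9, -2), (-7, 3), (-9, -1)]

Graham scan procedure:
  1. Find the pivot p₀ = point with lowest y (tie → lowest x): (10, -7).
  2. Sort the remaining points by polar angle around p₀.
  3. Walk through sorted points, maintaining a stack; pop the top while the last three entries make a non-left turn (cross product ≤ 0).
  4. Final stack is the convex hull in CCW order: (10, -7), (9, -2), (-7, 3), (-9, -1).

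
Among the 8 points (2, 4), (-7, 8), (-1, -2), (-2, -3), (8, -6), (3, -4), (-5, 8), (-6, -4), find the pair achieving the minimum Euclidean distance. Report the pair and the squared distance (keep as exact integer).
Pair = ((-1, -2), (-2, -3)); squared distance = 2

Compute all C(8, 2) = 28 pairwise squared distances (x_i − x_j)² + (y_i − y_j)². The minimum is 2, attained by the pair ((-1, -2), (-2, -3)).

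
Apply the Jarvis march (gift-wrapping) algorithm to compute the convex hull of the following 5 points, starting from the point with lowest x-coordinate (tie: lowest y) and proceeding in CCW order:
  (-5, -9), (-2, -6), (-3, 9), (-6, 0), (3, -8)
Hull (CCW) = [(-6, 0), (-5, -9), (3, -8), (-3, 9)]

Jarvis march: at each step, from the current hull vertex p, select the next vertex q as the point such that every other point lies strictly to the left of (or on) the directed line p → q. (Equivalently: for every other point r, the cross product (q − p) × (r − p) ≥ 0.)
Starting point (lowest x, tie lowest y): (-6, 0). Wrap until returning to start. Resulting hull: (-6, 0), (-5, -9), (3, -8), (-3, 9).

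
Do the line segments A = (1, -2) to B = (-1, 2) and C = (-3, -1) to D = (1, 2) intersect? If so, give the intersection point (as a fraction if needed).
Yes; intersection at (-5/11, 10/11) (t = 8/11 on AB, s = 7/11 on CD)

Parametrize AB as A + t(B − A) = (1 + -2 t, -2 + 4 t) and CD as C + s(D − C) = (-3 + 4 s, -1 + 3 s). Solve the linear system for (t, s). Determinant = 22 ≠ 0, so a unique intersection of the containing lines exists. Solution: t = 8/11, s = 7/11 — both in [0, 1], so the segments cross. Intersection point: (-5/11, 10/11).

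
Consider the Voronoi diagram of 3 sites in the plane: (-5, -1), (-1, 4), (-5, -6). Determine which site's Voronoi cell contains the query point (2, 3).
Nearest site = (-1, 4)

The Voronoi cell of site s contains exactly those query points closer to s than to any other site. Compute squared distances from q = (2, 3) to each site:
  (-1 − 2)² + (4 − 3)² = 10
  (-5 − 2)² + (-1 − 3)² = 65
  (-5 − 2)² + (-6 − 3)² = 130
Minimum is attained by (-1, 4), so q lies in its Voronoi cell.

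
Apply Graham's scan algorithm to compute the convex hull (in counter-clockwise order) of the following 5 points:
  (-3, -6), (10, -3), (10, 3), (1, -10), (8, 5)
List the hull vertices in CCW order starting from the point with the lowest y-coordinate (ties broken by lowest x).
Hull (CCW) = [(1, -10), (10, -3), (10, 3), (8, 5), (-3, -6)]

Graham scan procedure:
  1. Find the pivot p₀ = point with lowest y (tie → lowest x): (1, -10).
  2. Sort the remaining points by polar angle around p₀.
  3. Walk through sorted points, maintaining a stack; pop the top while the last three entries make a non-left turn (cross product ≤ 0).
  4. Final stack is the convex hull in CCW order: (1, -10), (10, -3), (10, 3), (8, 5), (-3, -6).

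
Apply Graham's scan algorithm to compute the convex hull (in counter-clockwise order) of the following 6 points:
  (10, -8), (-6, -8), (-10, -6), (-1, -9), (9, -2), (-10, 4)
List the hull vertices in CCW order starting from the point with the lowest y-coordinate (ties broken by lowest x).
Hull (CCW) = [(-1, -9), (10, -8), (9, -2), (-10, 4), (-10, -6), (-6, -8)]

Graham scan procedure:
  1. Find the pivot p₀ = point with lowest y (tie → lowest x): (-1, -9).
  2. Sort the remaining points by polar angle around p₀.
  3. Walk through sorted points, maintaining a stack; pop the top while the last three entries make a non-left turn (cross product ≤ 0).
  4. Final stack is the convex hull in CCW order: (-1, -9), (10, -8), (9, -2), (-10, 4), (-10, -6), (-6, -8).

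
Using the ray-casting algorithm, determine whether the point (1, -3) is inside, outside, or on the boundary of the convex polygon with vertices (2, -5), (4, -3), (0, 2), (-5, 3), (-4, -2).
The point (1, -3) lies strictly inside the polygon

Cast a horizontal ray to the right from the query point and count how many polygon edges it crosses (each edge strictly once or zero times, handled with the usual half-open convention). 
Parity of crossings → odd ⇒ inside.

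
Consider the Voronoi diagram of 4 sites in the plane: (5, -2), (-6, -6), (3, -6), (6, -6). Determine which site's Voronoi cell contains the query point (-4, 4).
Nearest site = (-6, -6)

The Voronoi cell of site s contains exactly those query points closer to s than to any other site. Compute squared distances from q = (-4, 4) to each site:
  (-6 − -4)² + (-6 − 4)² = 104
  (5 − -4)² + (-2 − 4)² = 117
  (3 − -4)² + (-6 − 4)² = 149
  (6 − -4)² + (-6 − 4)² = 200
Minimum is attained by (-6, -6), so q lies in its Voronoi cell.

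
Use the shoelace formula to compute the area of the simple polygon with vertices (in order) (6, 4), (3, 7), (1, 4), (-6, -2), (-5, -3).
Area = 63/2

Shoelace formula: Area = (1/2) |Σ_i (x_i · y_{i+1} − x_{i+1} · y_i)| (indices mod n). Compute each cross term:
  (6)(7) − (3)(4) = 30
  (3)(4) − (1)(7) = 5
  (1)(-2) − (-6)(4) = 22
  (-6)(-3) − (-5)(-2) = 8
  (-5)(4) − (6)(-3) = -2
Sum = 63, so (signed) Area = 63/2 = 63/2, |Area| = 63/2.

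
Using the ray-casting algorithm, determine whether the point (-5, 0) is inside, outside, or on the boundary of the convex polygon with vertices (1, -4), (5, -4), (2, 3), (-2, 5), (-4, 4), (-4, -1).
The point (-5, 0) lies strictly outside the polygon

Cast a horizontal ray to the right from the query point and count how many polygon edges it crosses (each edge strictly once or zero times, handled with the usual half-open convention). 
Parity of crossings → even ⇒ outside.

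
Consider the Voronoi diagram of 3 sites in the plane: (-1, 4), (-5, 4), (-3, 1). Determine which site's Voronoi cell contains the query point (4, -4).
Nearest site = (-3, 1)

The Voronoi cell of site s contains exactly those query points closer to s than to any other site. Compute squared distances from q = (4, -4) to each site:
  (-3 − 4)² + (1 − -4)² = 74
  (-1 − 4)² + (4 − -4)² = 89
  (-5 − 4)² + (4 − -4)² = 145
Minimum is attained by (-3, 1), so q lies in its Voronoi cell.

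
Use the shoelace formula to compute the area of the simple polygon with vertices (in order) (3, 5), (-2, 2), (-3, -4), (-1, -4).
Area = 45/2

Shoelace formula: Area = (1/2) |Σ_i (x_i · y_{i+1} − x_{i+1} · y_i)| (indices mod n). Compute each cross term:
  (3)(2) − (-2)(5) = 16
  (-2)(-4) − (-3)(2) = 14
  (-3)(-4) − (-1)(-4) = 8
  (-1)(5) − (3)(-4) = 7
Sum = 45, so (signed) Area = 45/2 = 45/2, |Area| = 45/2.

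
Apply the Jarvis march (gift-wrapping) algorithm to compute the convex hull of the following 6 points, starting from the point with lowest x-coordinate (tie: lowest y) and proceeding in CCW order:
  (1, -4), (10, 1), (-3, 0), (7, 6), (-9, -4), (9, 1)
Hull (CCW) = [(-9, -4), (1, -4), (10, 1), (7, 6), (-3, 0)]

Jarvis march: at each step, from the current hull vertex p, select the next vertex q as the point such that every other point lies strictly to the left of (or on) the directed line p → q. (Equivalently: for every other point r, the cross product (q − p) × (r − p) ≥ 0.)
Starting point (lowest x, tie lowest y): (-9, -4). Wrap until returning to start. Resulting hull: (-9, -4), (1, -4), (10, 1), (7, 6), (-3, 0).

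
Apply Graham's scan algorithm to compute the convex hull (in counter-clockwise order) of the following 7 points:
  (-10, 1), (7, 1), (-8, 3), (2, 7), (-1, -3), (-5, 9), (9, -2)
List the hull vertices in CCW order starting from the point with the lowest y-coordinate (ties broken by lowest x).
Hull (CCW) = [(-1, -3), (9, -2), (7, 1), (2, 7), (-5, 9), (-10, 1)]

Graham scan procedure:
  1. Find the pivot p₀ = point with lowest y (tie → lowest x): (-1, -3).
  2. Sort the remaining points by polar angle around p₀.
  3. Walk through sorted points, maintaining a stack; pop the top while the last three entries make a non-left turn (cross product ≤ 0).
  4. Final stack is the convex hull in CCW order: (-1, -3), (9, -2), (7, 1), (2, 7), (-5, 9), (-10, 1).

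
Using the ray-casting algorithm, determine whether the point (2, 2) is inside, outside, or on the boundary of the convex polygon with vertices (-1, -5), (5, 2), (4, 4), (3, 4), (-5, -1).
The point (2, 2) lies strictly inside the polygon

Cast a horizontal ray to the right from the query point and count how many polygon edges it crosses (each edge strictly once or zero times, handled with the usual half-open convention). 
Parity of crossings → odd ⇒ inside.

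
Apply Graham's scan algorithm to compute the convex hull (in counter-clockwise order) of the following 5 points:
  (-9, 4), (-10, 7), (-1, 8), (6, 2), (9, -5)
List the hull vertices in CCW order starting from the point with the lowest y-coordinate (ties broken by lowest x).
Hull (CCW) = [(9, -5), (6, 2), (-1, 8), (-10, 7), (-9, 4)]

Graham scan procedure:
  1. Find the pivot p₀ = point with lowest y (tie → lowest x): (9, -5).
  2. Sort the remaining points by polar angle around p₀.
  3. Walk through sorted points, maintaining a stack; pop the top while the last three entries make a non-left turn (cross product ≤ 0).
  4. Final stack is the convex hull in CCW order: (9, -5), (6, 2), (-1, 8), (-10, 7), (-9, 4).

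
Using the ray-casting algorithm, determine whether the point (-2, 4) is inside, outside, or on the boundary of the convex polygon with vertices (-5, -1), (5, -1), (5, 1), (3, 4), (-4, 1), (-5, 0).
The point (-2, 4) lies strictly outside the polygon

Cast a horizontal ray to the right from the query point and count how many polygon edges it crosses (each edge strictly once or zero times, handled with the usual half-open convention). 
Parity of crossings → even ⇒ outside.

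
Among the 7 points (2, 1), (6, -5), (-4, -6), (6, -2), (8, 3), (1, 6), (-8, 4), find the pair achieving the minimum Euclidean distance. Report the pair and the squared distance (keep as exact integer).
Pair = ((6, -5), (6, -2)); squared distance = 9

Compute all C(7, 2) = 21 pairwise squared distances (x_i − x_j)² + (y_i − y_j)². The minimum is 9, attained by the pair ((6, -5), (6, -2)).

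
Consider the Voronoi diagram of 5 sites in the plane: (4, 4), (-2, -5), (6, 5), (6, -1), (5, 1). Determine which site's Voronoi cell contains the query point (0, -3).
Nearest site = (-2, -5)

The Voronoi cell of site s contains exactly those query points closer to s than to any other site. Compute squared distances from q = (0, -3) to each site:
  (-2 − 0)² + (-5 − -3)² = 8
  (6 − 0)² + (-1 − -3)² = 40
  (5 − 0)² + (1 − -3)² = 41
  (4 − 0)² + (4 − -3)² = 65
  (6 − 0)² + (5 − -3)² = 100
Minimum is attained by (-2, -5), so q lies in its Voronoi cell.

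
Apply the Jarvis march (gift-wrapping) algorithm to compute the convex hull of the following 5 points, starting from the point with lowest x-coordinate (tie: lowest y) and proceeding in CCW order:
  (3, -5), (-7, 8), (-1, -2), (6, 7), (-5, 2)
Hull (CCW) = [(-7, 8), (-5, 2), (-1, -2), (3, -5), (6, 7)]

Jarvis march: at each step, from the current hull vertex p, select the next vertex q as the point such that every other point lies strictly to the left of (or on) the directed line p → q. (Equivalently: for every other point r, the cross product (q − p) × (r − p) ≥ 0.)
Starting point (lowest x, tie lowest y): (-7, 8). Wrap until returning to start. Resulting hull: (-7, 8), (-5, 2), (-1, -2), (3, -5), (6, 7).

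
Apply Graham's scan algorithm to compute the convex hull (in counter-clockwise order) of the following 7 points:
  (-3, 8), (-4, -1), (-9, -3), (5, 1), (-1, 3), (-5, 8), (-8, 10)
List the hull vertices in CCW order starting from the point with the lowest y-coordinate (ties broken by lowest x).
Hull (CCW) = [(-9, -3), (5, 1), (-3, 8), (-8, 10)]

Graham scan procedure:
  1. Find the pivot p₀ = point with lowest y (tie → lowest x): (-9, -3).
  2. Sort the remaining points by polar angle around p₀.
  3. Walk through sorted points, maintaining a stack; pop the top while the last three entries make a non-left turn (cross product ≤ 0).
  4. Final stack is the convex hull in CCW order: (-9, -3), (5, 1), (-3, 8), (-8, 10).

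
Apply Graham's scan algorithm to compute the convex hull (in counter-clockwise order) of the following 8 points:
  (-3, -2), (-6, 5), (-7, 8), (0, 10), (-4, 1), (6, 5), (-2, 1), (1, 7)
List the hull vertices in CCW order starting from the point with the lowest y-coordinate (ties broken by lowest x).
Hull (CCW) = [(-3, -2), (6, 5), (0, 10), (-7, 8), (-6, 5)]

Graham scan procedure:
  1. Find the pivot p₀ = point with lowest y (tie → lowest x): (-3, -2).
  2. Sort the remaining points by polar angle around p₀.
  3. Walk through sorted points, maintaining a stack; pop the top while the last three entries make a non-left turn (cross product ≤ 0).
  4. Final stack is the convex hull in CCW order: (-3, -2), (6, 5), (0, 10), (-7, 8), (-6, 5).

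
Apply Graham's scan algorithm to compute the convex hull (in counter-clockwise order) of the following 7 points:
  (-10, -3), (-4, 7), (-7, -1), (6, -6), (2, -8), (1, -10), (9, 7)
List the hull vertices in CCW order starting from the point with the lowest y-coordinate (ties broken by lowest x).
Hull (CCW) = [(1, -10), (6, -6), (9, 7), (-4, 7), (-10, -3)]

Graham scan procedure:
  1. Find the pivot p₀ = point with lowest y (tie → lowest x): (1, -10).
  2. Sort the remaining points by polar angle around p₀.
  3. Walk through sorted points, maintaining a stack; pop the top while the last three entries make a non-left turn (cross product ≤ 0).
  4. Final stack is the convex hull in CCW order: (1, -10), (6, -6), (9, 7), (-4, 7), (-10, -3).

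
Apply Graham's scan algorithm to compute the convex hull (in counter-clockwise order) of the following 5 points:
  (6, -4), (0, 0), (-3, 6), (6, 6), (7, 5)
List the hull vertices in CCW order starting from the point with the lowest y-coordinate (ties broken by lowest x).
Hull (CCW) = [(6, -4), (7, 5), (6, 6), (-3, 6), (0, 0)]

Graham scan procedure:
  1. Find the pivot p₀ = point with lowest y (tie → lowest x): (6, -4).
  2. Sort the remaining points by polar angle around p₀.
  3. Walk through sorted points, maintaining a stack; pop the top while the last three entries make a non-left turn (cross product ≤ 0).
  4. Final stack is the convex hull in CCW order: (6, -4), (7, 5), (6, 6), (-3, 6), (0, 0).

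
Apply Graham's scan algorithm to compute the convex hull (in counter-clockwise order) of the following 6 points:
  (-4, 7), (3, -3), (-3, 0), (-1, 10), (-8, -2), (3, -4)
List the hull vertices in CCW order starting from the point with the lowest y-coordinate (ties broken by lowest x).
Hull (CCW) = [(3, -4), (3, -3), (-1, 10), (-4, 7), (-8, -2)]

Graham scan procedure:
  1. Find the pivot p₀ = point with lowest y (tie → lowest x): (3, -4).
  2. Sort the remaining points by polar angle around p₀.
  3. Walk through sorted points, maintaining a stack; pop the top while the last three entries make a non-left turn (cross product ≤ 0).
  4. Final stack is the convex hull in CCW order: (3, -4), (3, -3), (-1, 10), (-4, 7), (-8, -2).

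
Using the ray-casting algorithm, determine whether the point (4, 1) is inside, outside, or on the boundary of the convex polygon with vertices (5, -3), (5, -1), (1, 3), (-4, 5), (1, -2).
The point (4, 1) lies strictly outside the polygon

Cast a horizontal ray to the right from the query point and count how many polygon edges it crosses (each edge strictly once or zero times, handled with the usual half-open convention). 
Parity of crossings → even ⇒ outside.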